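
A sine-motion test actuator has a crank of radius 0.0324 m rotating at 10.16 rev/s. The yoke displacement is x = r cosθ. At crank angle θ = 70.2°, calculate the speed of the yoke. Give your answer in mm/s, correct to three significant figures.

1950

ω = 63.84 rad/s (from 10.16 rev/s).
x = r cosθ ⇒ ẋ = −rω sinθ.
|v| = rω|sinθ| = 0.0324·63.84·|sin 70.2°| = 1.946 m/s = 1946 mm/s.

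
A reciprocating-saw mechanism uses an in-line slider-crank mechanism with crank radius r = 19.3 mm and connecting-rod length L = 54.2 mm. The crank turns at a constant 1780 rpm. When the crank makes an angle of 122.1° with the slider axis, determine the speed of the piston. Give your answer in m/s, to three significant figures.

ω = 2π·1780/60 = 186.4 rad/s
For an in-line slider-crank, x = r cosθ + √(L² − r² sin²θ), so v = −rω sinθ·[1 + r cosθ/√(L² − r² sin²θ)].
With r = 0.0193 m, L = 0.0542 m, θ = 122.1°: √(L² − r² sin²θ) = 0.051675 m.
v = −0.0193·186.4·0.84712·[1 + 0.0193·-0.53140/0.051675] = -2.4427 m/s.
|v| = 2.4427 m/s.

2.44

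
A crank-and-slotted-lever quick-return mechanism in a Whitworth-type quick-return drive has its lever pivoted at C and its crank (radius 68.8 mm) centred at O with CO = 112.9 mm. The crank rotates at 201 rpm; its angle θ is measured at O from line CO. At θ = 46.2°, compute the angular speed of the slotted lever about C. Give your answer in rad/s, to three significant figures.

ω = 21.05 rad/s (from 201 rpm).
Crank pin A relative to C: A = (d + r cosθ, r sinθ); lever angle φ = atan2(r sinθ, d + r cosθ).
Differentiating tanφ: φ̇ = rω(d cosθ + r)/(d² + r² + 2dr cosθ).
d² + r² + 2dr cosθ = |CA|² = 0.0282323 m²;  d cosθ + r = +0.14694 m.
|ω_lever| = |0.0688·21.05·+0.14694| / 0.0282323 = 7.5373 rad/s.

7.54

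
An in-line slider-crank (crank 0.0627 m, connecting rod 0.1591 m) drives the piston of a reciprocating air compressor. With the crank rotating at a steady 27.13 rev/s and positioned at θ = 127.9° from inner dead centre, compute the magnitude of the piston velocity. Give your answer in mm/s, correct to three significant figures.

6290

ω = 2π·27.1 = 170.5 rad/s
For an in-line slider-crank, x = r cosθ + √(L² − r² sin²θ), so v = −rω sinθ·[1 + r cosθ/√(L² − r² sin²θ)].
With r = 0.0627 m, L = 0.1591 m, θ = 127.9°: √(L² − r² sin²θ) = 0.15121 m.
v = −0.0627·170.5·0.78908·[1 + 0.0627·-0.61429/0.15121] = -6.2856 m/s.
|v| = 6.2856 m/s = 6285.6 mm/s.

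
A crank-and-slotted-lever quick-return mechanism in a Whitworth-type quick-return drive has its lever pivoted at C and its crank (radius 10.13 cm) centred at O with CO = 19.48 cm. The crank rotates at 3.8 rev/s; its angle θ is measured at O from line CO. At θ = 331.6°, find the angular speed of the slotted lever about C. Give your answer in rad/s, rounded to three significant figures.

7.95

ω = 23.88 rad/s (from 3.8 rev/s).
Crank pin A relative to C: A = (d + r cosθ, r sinθ); lever angle φ = atan2(r sinθ, d + r cosθ).
Differentiating tanφ: φ̇ = rω(d cosθ + r)/(d² + r² + 2dr cosθ).
d² + r² + 2dr cosθ = |CA|² = 0.0829254 m²;  d cosθ + r = +0.27266 m.
|ω_lever| = |0.1013·23.88·+0.27266| / 0.0829254 = 7.9524 rad/s.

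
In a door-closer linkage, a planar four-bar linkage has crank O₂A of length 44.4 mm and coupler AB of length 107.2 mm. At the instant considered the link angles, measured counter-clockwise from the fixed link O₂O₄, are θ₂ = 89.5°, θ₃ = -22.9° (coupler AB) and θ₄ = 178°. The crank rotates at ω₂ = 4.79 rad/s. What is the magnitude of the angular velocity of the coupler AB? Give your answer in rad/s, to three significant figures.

5.56

ω₂ = 4.79 rad/s
Differentiating the loop-closure r₂e^{iθ₂}+r₃e^{iθ₃}=r₁+r₄e^{iθ₄} gives r₂ω₂e^{iθ₂}+r₃ω₃e^{iθ₃}=r₄ω₄e^{iθ₄}.
Eliminating the other unknown: ω₃ = r₂ω₂ sin(θ₄−θ₂) / [r₃ sin(θ₃−θ₄)].
Numerator sine = +0.99966; denominator sine = +0.35674.
Result = 0.0444·4.79·(+0.99966) / (0.1072·(+0.35674)) = +5.5594 rad/s; magnitude 5.5594 rad/s.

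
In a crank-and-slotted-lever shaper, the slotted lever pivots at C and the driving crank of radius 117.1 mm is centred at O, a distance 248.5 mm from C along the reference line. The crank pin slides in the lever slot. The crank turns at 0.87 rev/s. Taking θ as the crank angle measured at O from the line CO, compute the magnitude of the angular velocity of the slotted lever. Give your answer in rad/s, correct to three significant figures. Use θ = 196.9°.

3.91

ω = 5.466 rad/s (from 0.87 rev/s).
Crank pin A relative to C: A = (d + r cosθ, r sinθ); lever angle φ = atan2(r sinθ, d + r cosθ).
Differentiating tanφ: φ̇ = rω(d cosθ + r)/(d² + r² + 2dr cosθ).
d² + r² + 2dr cosθ = |CA|² = 0.0197794 m²;  d cosθ + r = -0.12067 m.
|ω_lever| = |0.1171·5.466·-0.12067| / 0.0197794 = 3.9051 rad/s.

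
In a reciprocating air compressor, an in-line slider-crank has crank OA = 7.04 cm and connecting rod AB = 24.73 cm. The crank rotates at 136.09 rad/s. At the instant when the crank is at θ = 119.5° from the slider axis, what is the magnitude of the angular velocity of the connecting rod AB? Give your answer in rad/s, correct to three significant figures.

19.7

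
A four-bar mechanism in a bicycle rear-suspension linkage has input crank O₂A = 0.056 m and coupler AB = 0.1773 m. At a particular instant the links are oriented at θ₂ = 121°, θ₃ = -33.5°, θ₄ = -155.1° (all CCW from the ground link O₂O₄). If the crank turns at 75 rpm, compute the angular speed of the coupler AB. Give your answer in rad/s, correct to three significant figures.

ω₂ = 7.854 rad/s (from 75 rpm).
Differentiating the loop-closure r₂e^{iθ₂}+r₃e^{iθ₃}=r₁+r₄e^{iθ₄} gives r₂ω₂e^{iθ₂}+r₃ω₃e^{iθ₃}=r₄ω₄e^{iθ₄}.
Eliminating the other unknown: ω₃ = r₂ω₂ sin(θ₄−θ₂) / [r₃ sin(θ₃−θ₄)].
Numerator sine = +0.99434; denominator sine = +0.85173.
Result = 0.056·7.854·(+0.99434) / (0.1773·(+0.85173)) = +2.896 rad/s; magnitude 2.896 rad/s.

2.90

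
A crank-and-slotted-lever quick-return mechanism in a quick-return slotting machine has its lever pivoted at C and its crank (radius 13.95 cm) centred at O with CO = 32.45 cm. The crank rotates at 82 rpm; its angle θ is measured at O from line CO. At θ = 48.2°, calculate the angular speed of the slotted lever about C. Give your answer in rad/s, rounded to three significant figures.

2.30

ω = 8.587 rad/s (from 82 rpm).
Crank pin A relative to C: A = (d + r cosθ, r sinθ); lever angle φ = atan2(r sinθ, d + r cosθ).
Differentiating tanφ: φ̇ = rω(d cosθ + r)/(d² + r² + 2dr cosθ).
d² + r² + 2dr cosθ = |CA|² = 0.185105 m²;  d cosθ + r = +0.35579 m.
|ω_lever| = |0.1395·8.587·+0.35579| / 0.185105 = 2.3025 rad/s.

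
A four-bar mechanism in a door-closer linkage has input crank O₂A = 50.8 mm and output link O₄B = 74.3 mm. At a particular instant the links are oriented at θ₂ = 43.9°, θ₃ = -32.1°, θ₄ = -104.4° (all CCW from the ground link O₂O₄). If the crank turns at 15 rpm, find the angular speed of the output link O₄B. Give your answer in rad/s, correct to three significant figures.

1.09

ω₂ = 1.571 rad/s (from 15 rpm).
Differentiating the loop-closure r₂e^{iθ₂}+r₃e^{iθ₃}=r₁+r₄e^{iθ₄} gives r₂ω₂e^{iθ₂}+r₃ω₃e^{iθ₃}=r₄ω₄e^{iθ₄}.
Eliminating the other unknown: ω₄ = r₂ω₂ sin(θ₂−θ₃) / [r₄ sin(θ₄−θ₃)].
Numerator sine = +0.97030; denominator sine = -0.95266.
Result = 0.0508·1.571·(+0.97030) / (0.0743·(-0.95266)) = -1.0939 rad/s; magnitude 1.0939 rad/s.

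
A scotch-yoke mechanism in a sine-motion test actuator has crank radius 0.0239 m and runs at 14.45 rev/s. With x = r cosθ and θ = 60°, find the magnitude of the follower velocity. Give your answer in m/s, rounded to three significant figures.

ω = 90.79 rad/s (from 14.45 rev/s).
x = r cosθ ⇒ ẋ = −rω sinθ.
|v| = rω|sinθ| = 0.0239·90.79·|sin 60°| = 1.8792 m/s.

1.88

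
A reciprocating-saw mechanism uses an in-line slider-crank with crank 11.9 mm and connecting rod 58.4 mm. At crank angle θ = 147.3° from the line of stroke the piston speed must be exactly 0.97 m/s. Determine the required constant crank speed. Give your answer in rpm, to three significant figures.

1740

For an in-line slider-crank, |v_piston| = rω|sinθ|·[1 + r cosθ/√(L² − r² sin²θ)].
With r = 0.0119 m, L = 0.0584 m, θ = 147.3°: the bracketed kinematic factor |dx/dθ| = 0.0053197 m.
ω = v/|dx/dθ| = 0.97/0.0053197 = 182.34 rad/s.
N = 60ω/(2π) = 1741.2 rpm.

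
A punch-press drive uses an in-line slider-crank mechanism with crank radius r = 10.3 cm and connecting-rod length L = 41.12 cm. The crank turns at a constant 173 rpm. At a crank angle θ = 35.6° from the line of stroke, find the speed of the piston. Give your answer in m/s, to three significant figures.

1.31

ω = 2π·173/60 = 18.12 rad/s
For an in-line slider-crank, x = r cosθ + √(L² − r² sin²θ), so v = −rω sinθ·[1 + r cosθ/√(L² − r² sin²θ)].
With r = 0.103 m, L = 0.4112 m, θ = 35.6°: √(L² − r² sin²θ) = 0.40681 m.
v = −0.103·18.12·0.58212·[1 + 0.103·0.81310/0.40681] = -1.3099 m/s.
|v| = 1.3099 m/s.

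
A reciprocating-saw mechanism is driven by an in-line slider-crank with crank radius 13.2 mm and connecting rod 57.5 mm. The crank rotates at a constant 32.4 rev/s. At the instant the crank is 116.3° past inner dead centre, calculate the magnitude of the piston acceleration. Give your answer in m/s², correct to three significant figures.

319

ω = 2π·32.4 = 203.6 rad/s
x(θ) = r cosθ + √(L² − r² sin²θ); with ω constant, a = ω²·d²x/dθ².
d²x/dθ² = −r cosθ − r²(cos2θ)/√u − r⁴ sin²2θ/(4u^{3/2}),  u = L² − r² sin²θ = 0.00316622 m².
Substituting r = 0.0132 m, L = 0.0575 m, θ = 116.3°: d²x/dθ² = +0.0077024 m.
a = ω²·d²x/dθ² = (203.6)²·(+0.0077024) = +319.21 m/s²;  |a| = 319.21 m/s².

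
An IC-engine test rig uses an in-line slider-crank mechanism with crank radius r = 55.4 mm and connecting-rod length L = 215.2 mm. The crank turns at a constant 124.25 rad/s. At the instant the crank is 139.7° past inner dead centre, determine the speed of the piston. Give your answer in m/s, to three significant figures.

3.57

ω = 124.2 rad/s
For an in-line slider-crank, x = r cosθ + √(L² − r² sin²θ), so v = −rω sinθ·[1 + r cosθ/√(L² − r² sin²θ)].
With r = 0.0554 m, L = 0.2152 m, θ = 139.7°: √(L² − r² sin²θ) = 0.2122 m.
v = −0.0554·124.2·0.64679·[1 + 0.0554·-0.76267/0.2122] = -3.5656 m/s.
|v| = 3.5656 m/s.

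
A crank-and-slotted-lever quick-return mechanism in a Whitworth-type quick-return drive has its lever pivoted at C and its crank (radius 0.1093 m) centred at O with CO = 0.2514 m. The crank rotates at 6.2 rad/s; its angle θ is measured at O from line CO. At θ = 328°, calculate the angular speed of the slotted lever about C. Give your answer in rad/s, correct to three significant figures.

1.79

ω = 6.2 rad/s
Crank pin A relative to C: A = (d + r cosθ, r sinθ); lever angle φ = atan2(r sinθ, d + r cosθ).
Differentiating tanφ: φ̇ = rω(d cosθ + r)/(d² + r² + 2dr cosθ).
d² + r² + 2dr cosθ = |CA|² = 0.121754 m²;  d cosθ + r = +0.3225 m.
|ω_lever| = |0.1093·6.2·+0.3225| / 0.121754 = 1.795 rad/s.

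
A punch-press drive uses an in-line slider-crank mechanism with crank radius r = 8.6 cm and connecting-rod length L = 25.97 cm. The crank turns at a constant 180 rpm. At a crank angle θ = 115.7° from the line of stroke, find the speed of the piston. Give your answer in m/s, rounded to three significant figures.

ω = 2π·180/60 = 18.85 rad/s
For an in-line slider-crank, x = r cosθ + √(L² − r² sin²θ), so v = −rω sinθ·[1 + r cosθ/√(L² − r² sin²θ)].
With r = 0.086 m, L = 0.2597 m, θ = 115.7°: √(L² − r² sin²θ) = 0.24787 m.
v = −0.086·18.85·0.90108·[1 + 0.086·-0.43366/0.24787] = -1.2409 m/s.
|v| = 1.2409 m/s.

1.24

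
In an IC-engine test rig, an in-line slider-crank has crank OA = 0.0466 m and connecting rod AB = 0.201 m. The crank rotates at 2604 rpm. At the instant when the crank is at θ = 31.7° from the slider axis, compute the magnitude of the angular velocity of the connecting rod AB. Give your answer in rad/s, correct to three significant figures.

ω = 272.7 rad/s (converted from 2604 rpm).
The rod makes angle φ with the slider axis where L sinφ = r sinθ; differentiating, L cosφ·φ̇ = r ω cosθ.
L cosφ = √(L² − r² sin²θ) = 0.1995 m.
|ω_rod| = r ω |cosθ| / √(L² − r² sin²θ) = 0.0466·272.7·0.85081/0.1995 = 54.193 rad/s.

54.2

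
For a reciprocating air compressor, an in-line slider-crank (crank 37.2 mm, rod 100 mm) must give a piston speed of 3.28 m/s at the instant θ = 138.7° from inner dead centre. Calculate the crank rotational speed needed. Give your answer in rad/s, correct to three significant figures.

188

For an in-line slider-crank, |v_piston| = rω|sinθ|·[1 + r cosθ/√(L² − r² sin²θ)].
With r = 0.0372 m, L = 0.1 m, θ = 138.7°: the bracketed kinematic factor |dx/dθ| = 0.017474 m.
ω = v/|dx/dθ| = 3.28/0.017474 = 187.71 rad/s.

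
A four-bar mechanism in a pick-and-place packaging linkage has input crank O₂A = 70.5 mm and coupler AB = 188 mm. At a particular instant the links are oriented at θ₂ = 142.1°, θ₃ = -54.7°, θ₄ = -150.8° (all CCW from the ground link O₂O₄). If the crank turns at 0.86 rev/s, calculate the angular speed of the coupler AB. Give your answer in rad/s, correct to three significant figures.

1.88

ω₂ = 5.404 rad/s (from 0.86 rev/s).
Differentiating the loop-closure r₂e^{iθ₂}+r₃e^{iθ₃}=r₁+r₄e^{iθ₄} gives r₂ω₂e^{iθ₂}+r₃ω₃e^{iθ₃}=r₄ω₄e^{iθ₄}.
Eliminating the other unknown: ω₃ = r₂ω₂ sin(θ₄−θ₂) / [r₃ sin(θ₃−θ₄)].
Numerator sine = +0.92119; denominator sine = +0.99434.
Result = 0.0705·5.404·(+0.92119) / (0.188·(+0.99434)) = +1.8773 rad/s; magnitude 1.8773 rad/s.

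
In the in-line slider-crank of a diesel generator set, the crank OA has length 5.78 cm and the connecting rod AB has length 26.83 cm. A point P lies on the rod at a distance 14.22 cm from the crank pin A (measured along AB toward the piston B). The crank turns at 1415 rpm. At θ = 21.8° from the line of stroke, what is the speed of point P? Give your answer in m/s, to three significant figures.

ω = 148.2 rad/s.  Crank-pin speed |V_A| = rω = 8.5647 m/s, perpendicular to OA.
Rod angle: sinφ = −(r/L) sinθ ⇒ φ = -4.589°; ω_rod = −rω cosθ/√(L²−r²sin²θ) = -29.735 rad/s.
V_P = V_A + ω_rod × AP, with AP = 0.1422 m along the rod.
Components: V_Px = −rω sinθ − a·ω_rod·sinφ = -3.5189 m/s;  V_Py = rω cosθ + a·ω_rod·cosφ = +3.7375 m/s.
|V_P| = √(V_Px² + V_Py²) = 5.1334 m/s.

5.13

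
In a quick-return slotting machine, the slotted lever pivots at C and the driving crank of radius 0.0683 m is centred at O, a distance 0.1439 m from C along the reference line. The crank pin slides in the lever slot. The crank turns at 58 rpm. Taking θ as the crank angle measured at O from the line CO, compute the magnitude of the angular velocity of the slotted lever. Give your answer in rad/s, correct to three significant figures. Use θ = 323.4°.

ω = 6.074 rad/s (from 58 rpm).
Crank pin A relative to C: A = (d + r cosθ, r sinθ); lever angle φ = atan2(r sinθ, d + r cosθ).
Differentiating tanφ: φ̇ = rω(d cosθ + r)/(d² + r² + 2dr cosθ).
d² + r² + 2dr cosθ = |CA|² = 0.0411529 m²;  d cosθ + r = +0.18383 m.
|ω_lever| = |0.0683·6.074·+0.18383| / 0.0411529 = 1.853 rad/s.

1.85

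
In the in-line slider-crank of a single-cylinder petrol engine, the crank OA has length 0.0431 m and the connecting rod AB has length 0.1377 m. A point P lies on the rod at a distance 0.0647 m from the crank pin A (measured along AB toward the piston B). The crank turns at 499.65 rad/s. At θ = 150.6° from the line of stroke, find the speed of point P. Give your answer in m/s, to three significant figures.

ω = 499.6 rad/s.  Crank-pin speed |V_A| = rω = 21.535 m/s, perpendicular to OA.
Rod angle: sinφ = −(r/L) sinθ ⇒ φ = -8.839°; ω_rod = −rω cosθ/√(L²−r²sin²θ) = +137.89 rad/s.
V_P = V_A + ω_rod × AP, with AP = 0.0647 m along the rod.
Components: V_Px = −rω sinθ − a·ω_rod·sinφ = -9.2008 m/s;  V_Py = rω cosθ + a·ω_rod·cosφ = -9.9462 m/s.
|V_P| = √(V_Px² + V_Py²) = 13.549 m/s.

13.5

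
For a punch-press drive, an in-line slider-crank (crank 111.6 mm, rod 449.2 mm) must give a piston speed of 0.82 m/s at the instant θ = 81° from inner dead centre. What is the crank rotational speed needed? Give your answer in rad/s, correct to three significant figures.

7.15

For an in-line slider-crank, |v_piston| = rω|sinθ|·[1 + r cosθ/√(L² − r² sin²θ)].
With r = 0.1116 m, L = 0.4492 m, θ = 81°: the bracketed kinematic factor |dx/dθ| = 0.11465 m.
ω = v/|dx/dθ| = 0.82/0.11465 = 7.1525 rad/s.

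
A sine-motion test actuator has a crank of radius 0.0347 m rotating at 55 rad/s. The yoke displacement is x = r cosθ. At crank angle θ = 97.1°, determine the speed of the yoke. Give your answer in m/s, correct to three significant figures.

1.89

ω = 55 rad/s
x = r cosθ ⇒ ẋ = −rω sinθ.
|v| = rω|sinθ| = 0.0347·55·|sin 97.1°| = 1.8939 m/s.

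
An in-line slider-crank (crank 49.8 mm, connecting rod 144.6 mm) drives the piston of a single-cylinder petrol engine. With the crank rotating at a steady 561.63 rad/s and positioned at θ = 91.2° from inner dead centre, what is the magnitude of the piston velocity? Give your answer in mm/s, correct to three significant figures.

27700

ω = 561.6 rad/s
For an in-line slider-crank, x = r cosθ + √(L² − r² sin²θ), so v = −rω sinθ·[1 + r cosθ/√(L² − r² sin²θ)].
With r = 0.0498 m, L = 0.1446 m, θ = 91.2°: √(L² − r² sin²θ) = 0.13576 m.
v = −0.0498·561.6·0.99978·[1 + 0.0498·-0.02094/0.13576] = -27.748 m/s.
|v| = 27.748 m/s = 27748 mm/s.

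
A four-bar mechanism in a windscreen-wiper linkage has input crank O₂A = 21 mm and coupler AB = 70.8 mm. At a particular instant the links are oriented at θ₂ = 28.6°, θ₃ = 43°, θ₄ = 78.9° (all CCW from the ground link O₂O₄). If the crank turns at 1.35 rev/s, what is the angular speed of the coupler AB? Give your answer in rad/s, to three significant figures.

ω₂ = 8.482 rad/s (from 1.35 rev/s).
Differentiating the loop-closure r₂e^{iθ₂}+r₃e^{iθ₃}=r₁+r₄e^{iθ₄} gives r₂ω₂e^{iθ₂}+r₃ω₃e^{iθ₃}=r₄ω₄e^{iθ₄}.
Eliminating the other unknown: ω₃ = r₂ω₂ sin(θ₄−θ₂) / [r₃ sin(θ₃−θ₄)].
Numerator sine = +0.76940; denominator sine = -0.58637.
Result = 0.021·8.482·(+0.76940) / (0.0708·(-0.58637)) = -3.3012 rad/s; magnitude 3.3012 rad/s.

3.30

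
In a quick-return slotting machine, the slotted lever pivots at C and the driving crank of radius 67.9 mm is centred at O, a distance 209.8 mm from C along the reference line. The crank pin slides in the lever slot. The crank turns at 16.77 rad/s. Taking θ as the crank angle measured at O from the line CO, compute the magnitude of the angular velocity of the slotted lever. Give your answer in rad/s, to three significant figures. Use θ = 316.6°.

ω = 16.77 rad/s
Crank pin A relative to C: A = (d + r cosθ, r sinθ); lever angle φ = atan2(r sinθ, d + r cosθ).
Differentiating tanφ: φ̇ = rω(d cosθ + r)/(d² + r² + 2dr cosθ).
d² + r² + 2dr cosθ = |CA|² = 0.0693272 m²;  d cosθ + r = +0.22034 m.
|ω_lever| = |0.0679·16.77·+0.22034| / 0.0693272 = 3.619 rad/s.

3.62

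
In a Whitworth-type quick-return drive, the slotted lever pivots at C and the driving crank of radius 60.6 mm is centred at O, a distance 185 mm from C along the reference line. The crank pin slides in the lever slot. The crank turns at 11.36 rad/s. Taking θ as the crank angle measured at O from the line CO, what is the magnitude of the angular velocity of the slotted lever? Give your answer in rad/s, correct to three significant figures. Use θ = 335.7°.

2.71

ω = 11.36 rad/s
Crank pin A relative to C: A = (d + r cosθ, r sinθ); lever angle φ = atan2(r sinθ, d + r cosθ).
Differentiating tanφ: φ̇ = rω(d cosθ + r)/(d² + r² + 2dr cosθ).
d² + r² + 2dr cosθ = |CA|² = 0.0583328 m²;  d cosθ + r = +0.22921 m.
|ω_lever| = |0.0606·11.36·+0.22921| / 0.0583328 = 2.705 rad/s.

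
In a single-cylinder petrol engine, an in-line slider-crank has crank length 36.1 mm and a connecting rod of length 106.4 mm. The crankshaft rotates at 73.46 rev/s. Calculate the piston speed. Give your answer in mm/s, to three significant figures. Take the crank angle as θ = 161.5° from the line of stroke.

3580

ω = 2π·73.5 = 461.6 rad/s
For an in-line slider-crank, x = r cosθ + √(L² − r² sin²θ), so v = −rω sinθ·[1 + r cosθ/√(L² − r² sin²θ)].
With r = 0.0361 m, L = 0.1064 m, θ = 161.5°: √(L² − r² sin²θ) = 0.10578 m.
v = −0.0361·461.6·0.31730·[1 + 0.0361·-0.94832/0.10578] = -3.576 m/s.
|v| = 3.576 m/s = 3576 mm/s.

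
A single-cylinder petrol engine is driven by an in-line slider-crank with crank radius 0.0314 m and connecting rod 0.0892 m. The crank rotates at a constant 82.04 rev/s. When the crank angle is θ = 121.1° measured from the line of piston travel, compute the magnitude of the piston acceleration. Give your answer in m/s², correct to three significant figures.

5660

ω = 2π·82 = 515.5 rad/s
x(θ) = r cosθ + √(L² − r² sin²θ); with ω constant, a = ω²·d²x/dθ².
d²x/dθ² = −r cosθ − r²(cos2θ)/√u − r⁴ sin²2θ/(4u^{3/2}),  u = L² − r² sin²θ = 0.00723374 m².
Substituting r = 0.0314 m, L = 0.0892 m, θ = 121.1°: d²x/dθ² = +0.021317 m.
a = ω²·d²x/dθ² = (515.5)²·(+0.021317) = +5664.1 m/s²;  |a| = 5664.1 m/s².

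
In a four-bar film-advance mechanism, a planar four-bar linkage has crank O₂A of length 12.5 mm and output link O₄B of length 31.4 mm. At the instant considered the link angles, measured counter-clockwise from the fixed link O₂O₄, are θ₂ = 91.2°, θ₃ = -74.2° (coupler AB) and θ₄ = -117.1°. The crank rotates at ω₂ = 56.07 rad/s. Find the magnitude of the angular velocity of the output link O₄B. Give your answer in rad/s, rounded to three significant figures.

8.27

ω₂ = 56.07 rad/s
Differentiating the loop-closure r₂e^{iθ₂}+r₃e^{iθ₃}=r₁+r₄e^{iθ₄} gives r₂ω₂e^{iθ₂}+r₃ω₃e^{iθ₃}=r₄ω₄e^{iθ₄}.
Eliminating the other unknown: ω₄ = r₂ω₂ sin(θ₂−θ₃) / [r₄ sin(θ₄−θ₃)].
Numerator sine = +0.25207; denominator sine = -0.68072.
Result = 0.0125·56.07·(+0.25207) / (0.0314·(-0.68072)) = -8.2654 rad/s; magnitude 8.2654 rad/s.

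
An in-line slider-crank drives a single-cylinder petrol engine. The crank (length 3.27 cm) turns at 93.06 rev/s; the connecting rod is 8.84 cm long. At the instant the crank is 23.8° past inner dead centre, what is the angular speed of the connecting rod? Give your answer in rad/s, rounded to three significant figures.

ω = 584.7 rad/s (converted from 93.06 rev/s).
The rod makes angle φ with the slider axis where L sinφ = r sinθ; differentiating, L cosφ·φ̇ = r ω cosθ.
L cosφ = √(L² − r² sin²θ) = 0.08741 m.
|ω_rod| = r ω |cosθ| / √(L² − r² sin²θ) = 0.0327·584.7·0.91496/0.08741 = 200.14 rad/s.

200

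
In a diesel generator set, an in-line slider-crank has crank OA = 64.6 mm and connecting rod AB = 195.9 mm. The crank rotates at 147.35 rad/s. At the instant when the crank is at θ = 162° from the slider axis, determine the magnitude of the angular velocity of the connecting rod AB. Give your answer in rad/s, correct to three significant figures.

ω = 147.3 rad/s
The rod makes angle φ with the slider axis where L sinφ = r sinθ; differentiating, L cosφ·φ̇ = r ω cosθ.
L cosφ = √(L² − r² sin²θ) = 0.19488 m.
|ω_rod| = r ω |cosθ| / √(L² − r² sin²θ) = 0.0646·147.3·0.95106/0.19488 = 46.454 rad/s.

46.5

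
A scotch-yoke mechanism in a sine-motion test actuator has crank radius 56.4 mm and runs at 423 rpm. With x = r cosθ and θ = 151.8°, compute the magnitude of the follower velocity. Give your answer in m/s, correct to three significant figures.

1.18

ω = 44.3 rad/s (from 423 rpm).
x = r cosθ ⇒ ẋ = −rω sinθ.
|v| = rω|sinθ| = 0.0564·44.3·|sin 151.8°| = 1.1806 m/s.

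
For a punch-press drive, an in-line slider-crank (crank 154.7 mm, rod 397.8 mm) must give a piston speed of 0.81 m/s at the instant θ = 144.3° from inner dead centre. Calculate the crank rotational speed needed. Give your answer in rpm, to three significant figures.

127

For an in-line slider-crank, |v_piston| = rω|sinθ|·[1 + r cosθ/√(L² − r² sin²θ)].
With r = 0.1547 m, L = 0.3978 m, θ = 144.3°: the bracketed kinematic factor |dx/dθ| = 0.061001 m.
ω = v/|dx/dθ| = 0.81/0.061001 = 13.279 rad/s.
N = 60ω/(2π) = 126.8 rpm.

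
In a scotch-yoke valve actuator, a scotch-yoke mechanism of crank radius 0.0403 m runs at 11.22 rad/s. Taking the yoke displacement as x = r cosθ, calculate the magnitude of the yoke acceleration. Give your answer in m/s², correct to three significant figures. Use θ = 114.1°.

ω = 11.22 rad/s
x = r cosθ ⇒ ẍ = −rω² cosθ (ω constant).
|a| = rω²|cosθ| = 0.0403·(11.22)²·|cos 114.1°| = 2.0716 m/s².

2.07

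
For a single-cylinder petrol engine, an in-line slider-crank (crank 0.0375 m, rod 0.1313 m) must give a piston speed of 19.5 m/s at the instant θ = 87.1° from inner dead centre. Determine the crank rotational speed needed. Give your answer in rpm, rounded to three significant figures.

4900

For an in-line slider-crank, |v_piston| = rω|sinθ|·[1 + r cosθ/√(L² − r² sin²θ)].
With r = 0.0375 m, L = 0.1313 m, θ = 87.1°: the bracketed kinematic factor |dx/dθ| = 0.038017 m.
ω = v/|dx/dθ| = 19.5/0.038017 = 512.93 rad/s.
N = 60ω/(2π) = 4898.2 rpm.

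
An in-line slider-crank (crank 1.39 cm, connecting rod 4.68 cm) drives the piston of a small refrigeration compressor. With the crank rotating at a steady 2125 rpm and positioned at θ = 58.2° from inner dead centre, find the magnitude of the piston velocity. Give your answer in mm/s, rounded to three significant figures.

ω = 2π·2125/60 = 222.5 rad/s
For an in-line slider-crank, x = r cosθ + √(L² − r² sin²θ), so v = −rω sinθ·[1 + r cosθ/√(L² − r² sin²θ)].
With r = 0.0139 m, L = 0.0468 m, θ = 58.2°: √(L² − r² sin²θ) = 0.045284 m.
v = −0.0139·222.5·0.84989·[1 + 0.0139·0.52696/0.045284] = -3.0541 m/s.
|v| = 3.0541 m/s = 3054.1 mm/s.

3050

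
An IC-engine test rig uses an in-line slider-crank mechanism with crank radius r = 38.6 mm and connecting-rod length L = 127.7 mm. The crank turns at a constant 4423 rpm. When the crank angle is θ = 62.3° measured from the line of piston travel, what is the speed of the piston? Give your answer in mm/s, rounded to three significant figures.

18100

ω = 2π·4423/60 = 463.2 rad/s
For an in-line slider-crank, x = r cosθ + √(L² − r² sin²θ), so v = −rω sinθ·[1 + r cosθ/√(L² − r² sin²θ)].
With r = 0.0386 m, L = 0.1277 m, θ = 62.3°: √(L² − r² sin²θ) = 0.12304 m.
v = −0.0386·463.2·0.88539·[1 + 0.0386·0.46484/0.12304] = -18.138 m/s.
|v| = 18.138 m/s = 18138 mm/s.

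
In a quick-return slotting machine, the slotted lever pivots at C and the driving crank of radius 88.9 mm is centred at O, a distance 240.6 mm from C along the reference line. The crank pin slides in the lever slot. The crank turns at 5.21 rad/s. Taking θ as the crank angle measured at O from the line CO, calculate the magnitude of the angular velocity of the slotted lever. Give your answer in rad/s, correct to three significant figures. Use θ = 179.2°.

ω = 5.21 rad/s
Crank pin A relative to C: A = (d + r cosθ, r sinθ); lever angle φ = atan2(r sinθ, d + r cosθ).
Differentiating tanφ: φ̇ = rω(d cosθ + r)/(d² + r² + 2dr cosθ).
d² + r² + 2dr cosθ = |CA|² = 0.0230171 m²;  d cosθ + r = -0.15168 m.
|ω_lever| = |0.0889·5.21·-0.15168| / 0.0230171 = 3.0522 rad/s.

3.05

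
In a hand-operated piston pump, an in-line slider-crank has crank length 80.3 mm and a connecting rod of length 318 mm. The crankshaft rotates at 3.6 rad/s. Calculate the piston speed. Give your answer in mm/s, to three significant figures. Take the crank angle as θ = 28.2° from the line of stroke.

ω = 3.6 rad/s
For an in-line slider-crank, x = r cosθ + √(L² − r² sin²θ), so v = −rω sinθ·[1 + r cosθ/√(L² − r² sin²θ)].
With r = 0.0803 m, L = 0.318 m, θ = 28.2°: √(L² − r² sin²θ) = 0.31573 m.
v = −0.0803·3.6·0.47255·[1 + 0.0803·0.88130/0.31573] = -0.16722 m/s.
|v| = 0.16722 m/s = 167.22 mm/s.

167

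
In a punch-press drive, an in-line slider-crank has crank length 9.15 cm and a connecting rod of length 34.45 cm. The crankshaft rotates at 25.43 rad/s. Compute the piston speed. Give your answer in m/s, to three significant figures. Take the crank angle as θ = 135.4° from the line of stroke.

1.32

ω = 25.43 rad/s
For an in-line slider-crank, x = r cosθ + √(L² − r² sin²θ), so v = −rω sinθ·[1 + r cosθ/√(L² − r² sin²θ)].
With r = 0.0915 m, L = 0.3445 m, θ = 135.4°: √(L² − r² sin²θ) = 0.33846 m.
v = −0.0915·25.43·0.70215·[1 + 0.0915·-0.71203/0.33846] = -1.3193 m/s.
|v| = 1.3193 m/s.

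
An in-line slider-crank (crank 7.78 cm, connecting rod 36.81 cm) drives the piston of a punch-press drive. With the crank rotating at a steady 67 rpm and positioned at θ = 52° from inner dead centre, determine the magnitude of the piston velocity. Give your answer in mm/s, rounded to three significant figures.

487

ω = 2π·67/60 = 7.016 rad/s
For an in-line slider-crank, x = r cosθ + √(L² − r² sin²θ), so v = −rω sinθ·[1 + r cosθ/√(L² − r² sin²θ)].
With r = 0.0778 m, L = 0.3681 m, θ = 52°: √(L² − r² sin²θ) = 0.36296 m.
v = −0.0778·7.016·0.78801·[1 + 0.0778·0.61566/0.36296] = -0.48691 m/s.
|v| = 0.48691 m/s = 486.91 mm/s.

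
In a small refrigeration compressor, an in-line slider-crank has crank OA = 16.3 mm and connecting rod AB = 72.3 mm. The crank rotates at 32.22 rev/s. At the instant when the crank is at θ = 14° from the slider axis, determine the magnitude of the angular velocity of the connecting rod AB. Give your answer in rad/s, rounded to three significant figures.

ω = 202.4 rad/s (converted from 32.22 rev/s).
The rod makes angle φ with the slider axis where L sinφ = r sinθ; differentiating, L cosφ·φ̇ = r ω cosθ.
L cosφ = √(L² − r² sin²θ) = 0.072192 m.
|ω_rod| = r ω |cosθ| / √(L² − r² sin²θ) = 0.0163·202.4·0.97030/0.072192 = 44.351 rad/s.

44.4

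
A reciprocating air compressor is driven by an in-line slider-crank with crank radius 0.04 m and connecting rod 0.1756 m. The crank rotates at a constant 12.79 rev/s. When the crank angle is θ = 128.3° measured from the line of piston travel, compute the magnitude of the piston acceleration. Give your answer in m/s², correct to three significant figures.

173

ω = 2π·12.8 = 80.36 rad/s
x(θ) = r cosθ + √(L² − r² sin²θ); with ω constant, a = ω²·d²x/dθ².
d²x/dθ² = −r cosθ − r²(cos2θ)/√u − r⁴ sin²2θ/(4u^{3/2}),  u = L² − r² sin²θ = 0.02985 m².
Substituting r = 0.04 m, L = 0.1756 m, θ = 128.3°: d²x/dθ² = +0.02682 m.
a = ω²·d²x/dθ² = (80.36)²·(+0.02682) = +173.2 m/s²;  |a| = 173.2 m/s².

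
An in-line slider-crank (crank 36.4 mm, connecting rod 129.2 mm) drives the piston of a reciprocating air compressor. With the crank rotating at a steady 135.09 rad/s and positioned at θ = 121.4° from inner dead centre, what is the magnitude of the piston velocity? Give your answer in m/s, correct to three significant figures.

ω = 135.1 rad/s
For an in-line slider-crank, x = r cosθ + √(L² − r² sin²θ), so v = −rω sinθ·[1 + r cosθ/√(L² − r² sin²θ)].
With r = 0.0364 m, L = 0.1292 m, θ = 121.4°: √(L² − r² sin²θ) = 0.12541 m.
v = −0.0364·135.1·0.85355·[1 + 0.0364·-0.52101/0.12541] = -3.5624 m/s.
|v| = 3.5624 m/s.

3.56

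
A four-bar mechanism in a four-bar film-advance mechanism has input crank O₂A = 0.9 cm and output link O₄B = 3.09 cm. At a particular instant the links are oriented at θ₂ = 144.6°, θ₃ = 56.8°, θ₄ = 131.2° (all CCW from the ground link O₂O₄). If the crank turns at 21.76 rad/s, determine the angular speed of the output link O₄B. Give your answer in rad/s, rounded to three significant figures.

ω₂ = 21.76 rad/s
Differentiating the loop-closure r₂e^{iθ₂}+r₃e^{iθ₃}=r₁+r₄e^{iθ₄} gives r₂ω₂e^{iθ₂}+r₃ω₃e^{iθ₃}=r₄ω₄e^{iθ₄}.
Eliminating the other unknown: ω₄ = r₂ω₂ sin(θ₂−θ₃) / [r₄ sin(θ₄−θ₃)].
Numerator sine = +0.99926; denominator sine = +0.96316.
Result = 0.009·21.76·(+0.99926) / (0.0309·(+0.96316)) = +6.5754 rad/s; magnitude 6.5754 rad/s.

6.58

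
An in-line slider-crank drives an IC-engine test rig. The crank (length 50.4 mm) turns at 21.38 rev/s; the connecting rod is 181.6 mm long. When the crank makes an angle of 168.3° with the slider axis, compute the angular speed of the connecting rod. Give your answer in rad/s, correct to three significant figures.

ω = 134.3 rad/s (converted from 21.38 rev/s).
The rod makes angle φ with the slider axis where L sinφ = r sinθ; differentiating, L cosφ·φ̇ = r ω cosθ.
L cosφ = √(L² − r² sin²θ) = 0.18131 m.
|ω_rod| = r ω |cosθ| / √(L² − r² sin²θ) = 0.0504·134.3·0.97922/0.18131 = 36.566 rad/s.

36.6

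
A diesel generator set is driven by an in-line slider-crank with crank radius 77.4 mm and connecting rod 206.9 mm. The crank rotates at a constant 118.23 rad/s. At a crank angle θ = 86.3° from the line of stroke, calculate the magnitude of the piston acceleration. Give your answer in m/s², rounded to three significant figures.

363

ω = 118.2 rad/s
x(θ) = r cosθ + √(L² − r² sin²θ); with ω constant, a = ω²·d²x/dθ².
d²x/dθ² = −r cosθ − r²(cos2θ)/√u − r⁴ sin²2θ/(4u^{3/2}),  u = L² − r² sin²θ = 0.0368418 m².
Substituting r = 0.0774 m, L = 0.2069 m, θ = 86.3°: d²x/dθ² = +0.025935 m.
a = ω²·d²x/dθ² = (118.2)²·(+0.025935) = +362.53 m/s²;  |a| = 362.53 m/s².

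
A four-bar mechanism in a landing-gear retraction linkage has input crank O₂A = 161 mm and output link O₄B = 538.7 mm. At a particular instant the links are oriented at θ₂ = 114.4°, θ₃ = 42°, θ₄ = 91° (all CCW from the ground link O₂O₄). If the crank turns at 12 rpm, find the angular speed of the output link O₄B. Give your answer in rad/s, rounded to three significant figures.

0.474

ω₂ = 1.257 rad/s (from 12 rpm).
Differentiating the loop-closure r₂e^{iθ₂}+r₃e^{iθ₃}=r₁+r₄e^{iθ₄} gives r₂ω₂e^{iθ₂}+r₃ω₃e^{iθ₃}=r₄ω₄e^{iθ₄}.
Eliminating the other unknown: ω₄ = r₂ω₂ sin(θ₂−θ₃) / [r₄ sin(θ₄−θ₃)].
Numerator sine = +0.95319; denominator sine = +0.75471.
Result = 0.161·1.257·(+0.95319) / (0.5387·(+0.75471)) = +0.47434 rad/s; magnitude 0.47434 rad/s.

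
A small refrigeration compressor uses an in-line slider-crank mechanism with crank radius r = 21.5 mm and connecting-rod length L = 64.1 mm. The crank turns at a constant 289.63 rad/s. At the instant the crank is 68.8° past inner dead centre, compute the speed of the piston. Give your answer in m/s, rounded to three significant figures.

6.55

ω = 289.6 rad/s
For an in-line slider-crank, x = r cosθ + √(L² − r² sin²θ), so v = −rω sinθ·[1 + r cosθ/√(L² − r² sin²θ)].
With r = 0.0215 m, L = 0.0641 m, θ = 68.8°: √(L² − r² sin²θ) = 0.060885 m.
v = −0.0215·289.6·0.93232·[1 + 0.0215·0.36162/0.060885] = -6.547 m/s.
|v| = 6.547 m/s.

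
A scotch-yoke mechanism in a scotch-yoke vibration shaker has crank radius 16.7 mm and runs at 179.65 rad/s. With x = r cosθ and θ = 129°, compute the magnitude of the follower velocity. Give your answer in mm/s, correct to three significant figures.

2330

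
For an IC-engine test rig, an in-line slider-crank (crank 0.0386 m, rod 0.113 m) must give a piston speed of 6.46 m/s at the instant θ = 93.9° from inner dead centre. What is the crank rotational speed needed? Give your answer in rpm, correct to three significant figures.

For an in-line slider-crank, |v_piston| = rω|sinθ|·[1 + r cosθ/√(L² − r² sin²θ)].
With r = 0.0386 m, L = 0.113 m, θ = 93.9°: the bracketed kinematic factor |dx/dθ| = 0.037559 m.
ω = v/|dx/dθ| = 6.46/0.037559 = 172 rad/s.
N = 60ω/(2π) = 1642.4 rpm.

1640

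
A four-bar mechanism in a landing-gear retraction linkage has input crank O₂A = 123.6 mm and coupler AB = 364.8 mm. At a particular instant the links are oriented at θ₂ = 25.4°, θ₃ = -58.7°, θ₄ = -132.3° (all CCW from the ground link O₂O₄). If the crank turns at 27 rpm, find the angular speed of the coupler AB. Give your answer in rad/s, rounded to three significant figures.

0.379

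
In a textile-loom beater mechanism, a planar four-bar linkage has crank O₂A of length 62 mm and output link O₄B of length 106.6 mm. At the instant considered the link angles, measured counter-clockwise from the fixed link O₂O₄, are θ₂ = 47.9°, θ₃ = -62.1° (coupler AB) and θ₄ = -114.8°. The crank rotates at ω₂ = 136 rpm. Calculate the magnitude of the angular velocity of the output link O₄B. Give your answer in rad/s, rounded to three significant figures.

9.79

ω₂ = 14.24 rad/s (from 136 rpm).
Differentiating the loop-closure r₂e^{iθ₂}+r₃e^{iθ₃}=r₁+r₄e^{iθ₄} gives r₂ω₂e^{iθ₂}+r₃ω₃e^{iθ₃}=r₄ω₄e^{iθ₄}.
Eliminating the other unknown: ω₄ = r₂ω₂ sin(θ₂−θ₃) / [r₄ sin(θ₄−θ₃)].
Numerator sine = +0.93969; denominator sine = -0.79547.
Result = 0.062·14.24·(+0.93969) / (0.1066·(-0.79547)) = -9.785 rad/s; magnitude 9.785 rad/s.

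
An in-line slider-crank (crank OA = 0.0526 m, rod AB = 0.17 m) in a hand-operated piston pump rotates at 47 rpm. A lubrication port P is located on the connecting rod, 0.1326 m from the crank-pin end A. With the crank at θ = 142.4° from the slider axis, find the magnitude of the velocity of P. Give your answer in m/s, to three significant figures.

0.135

ω = 4.922 rad/s.  Crank-pin speed |V_A| = rω = 0.25889 m/s, perpendicular to OA.
Rod angle: sinφ = −(r/L) sinθ ⇒ φ = -10.882°; ω_rod = −rω cosθ/√(L²−r²sin²θ) = +1.2286 rad/s.
V_P = V_A + ω_rod × AP, with AP = 0.1326 m along the rod.
Components: V_Px = −rω sinθ − a·ω_rod·sinφ = -0.1272 m/s;  V_Py = rω cosθ + a·ω_rod·cosφ = -0.045125 m/s.
|V_P| = √(V_Px² + V_Py²) = 0.13497 m/s.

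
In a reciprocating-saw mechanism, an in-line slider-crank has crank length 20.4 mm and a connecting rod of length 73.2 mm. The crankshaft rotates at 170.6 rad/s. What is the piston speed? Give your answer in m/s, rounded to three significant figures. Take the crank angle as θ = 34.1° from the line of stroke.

ω = 170.6 rad/s
For an in-line slider-crank, x = r cosθ + √(L² − r² sin²θ), so v = −rω sinθ·[1 + r cosθ/√(L² − r² sin²θ)].
With r = 0.0204 m, L = 0.0732 m, θ = 34.1°: √(L² − r² sin²θ) = 0.072301 m.
v = −0.0204·170.6·0.56064·[1 + 0.0204·0.82806/0.072301] = -2.407 m/s.
|v| = 2.407 m/s.

2.41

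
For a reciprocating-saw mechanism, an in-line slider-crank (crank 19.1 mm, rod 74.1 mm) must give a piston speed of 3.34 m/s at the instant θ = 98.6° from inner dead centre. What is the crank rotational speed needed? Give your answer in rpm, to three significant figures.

For an in-line slider-crank, |v_piston| = rω|sinθ|·[1 + r cosθ/√(L² − r² sin²θ)].
With r = 0.0191 m, L = 0.0741 m, θ = 98.6°: the bracketed kinematic factor |dx/dθ| = 0.018132 m.
ω = v/|dx/dθ| = 3.34/0.018132 = 184.2 rad/s.
N = 60ω/(2π) = 1759 rpm.

1760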